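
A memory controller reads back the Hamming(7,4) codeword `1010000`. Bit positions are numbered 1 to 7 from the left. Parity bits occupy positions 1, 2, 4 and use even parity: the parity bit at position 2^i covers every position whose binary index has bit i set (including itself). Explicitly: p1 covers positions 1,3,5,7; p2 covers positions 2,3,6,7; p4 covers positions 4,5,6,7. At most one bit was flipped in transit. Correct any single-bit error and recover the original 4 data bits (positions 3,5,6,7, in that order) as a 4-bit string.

s1: b1⊕b3⊕b5⊕b7 = 1⊕1⊕0⊕0 = 0
s2: b2⊕b3⊕b6⊕b7 = 0⊕1⊕0⊕0 = 1
s4: b4⊕b5⊕b6⊕b7 = 0⊕0⊕0⊕0 = 0
Syndrome (s4...s1) = 010 → position 2.
Flip bit 2: corrected codeword = 1110000
Data bits at positions 3,5,6,7: 1000

1000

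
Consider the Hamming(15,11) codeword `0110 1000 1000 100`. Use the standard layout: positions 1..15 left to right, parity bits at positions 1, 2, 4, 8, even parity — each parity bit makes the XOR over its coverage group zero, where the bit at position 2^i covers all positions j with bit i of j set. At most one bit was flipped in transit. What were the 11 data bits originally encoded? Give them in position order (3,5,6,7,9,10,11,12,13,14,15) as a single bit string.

s1: b1⊕b3⊕b5⊕b7⊕b9⊕b11⊕b13⊕b15 = 0⊕1⊕1⊕0⊕1⊕0⊕1⊕0 = 0
s2: b2⊕b3⊕b6⊕b7⊕b10⊕b11⊕b14⊕b15 = 1⊕1⊕0⊕0⊕0⊕0⊕0⊕0 = 0
s4: b4⊕b5⊕b6⊕b7⊕b12⊕b13⊕b14⊕b15 = 0⊕1⊕0⊕0⊕0⊕1⊕0⊕0 = 0
s8: b8⊕b9⊕b10⊕b11⊕b12⊕b13⊕b14⊕b15 = 0⊕1⊕0⊕0⊕0⊕1⊕0⊕0 = 0
Syndrome (s8...s1) = 0000 → position 0 (no error).
No correction needed.
Data bits at positions 3,5,6,7,9,10,11,12,13,14,15: 11001000100

11001000100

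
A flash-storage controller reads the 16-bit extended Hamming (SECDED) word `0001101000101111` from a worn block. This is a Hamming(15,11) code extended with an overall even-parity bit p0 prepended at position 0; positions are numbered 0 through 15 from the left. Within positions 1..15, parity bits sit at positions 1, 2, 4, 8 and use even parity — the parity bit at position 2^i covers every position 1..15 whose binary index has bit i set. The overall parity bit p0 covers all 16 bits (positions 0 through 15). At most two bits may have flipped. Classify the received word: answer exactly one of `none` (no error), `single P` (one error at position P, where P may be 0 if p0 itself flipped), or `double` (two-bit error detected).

s1: b1⊕b3⊕b5⊕b7⊕b9⊕b11⊕b13⊕b15 = 0⊕1⊕0⊕0⊕0⊕0⊕1⊕1 = 1
s2: b2⊕b3⊕b6⊕b7⊕b10⊕b11⊕b14⊕b15 = 0⊕1⊕1⊕0⊕1⊕0⊕1⊕1 = 1
s4: b4⊕b5⊕b6⊕b7⊕b12⊕b13⊕b14⊕b15 = 1⊕0⊕1⊕0⊕1⊕1⊕1⊕1 = 0
s8: b8⊕b9⊕b10⊕b11⊕b12⊕b13⊕b14⊕b15 = 0⊕0⊕1⊕0⊕1⊕1⊕1⊕1 = 1
Syndrome (s8...s1) = 1011 → position 11.
Overall parity (XOR of all 16 bits, including p0): 0⊕0⊕0⊕1⊕1⊕0⊕1⊕0⊕0⊕0⊕1⊕0⊕1⊕1⊕1⊕1 = 0
Overall=0, syndrome position=11 → double-bit error detected (uncorrectable).

double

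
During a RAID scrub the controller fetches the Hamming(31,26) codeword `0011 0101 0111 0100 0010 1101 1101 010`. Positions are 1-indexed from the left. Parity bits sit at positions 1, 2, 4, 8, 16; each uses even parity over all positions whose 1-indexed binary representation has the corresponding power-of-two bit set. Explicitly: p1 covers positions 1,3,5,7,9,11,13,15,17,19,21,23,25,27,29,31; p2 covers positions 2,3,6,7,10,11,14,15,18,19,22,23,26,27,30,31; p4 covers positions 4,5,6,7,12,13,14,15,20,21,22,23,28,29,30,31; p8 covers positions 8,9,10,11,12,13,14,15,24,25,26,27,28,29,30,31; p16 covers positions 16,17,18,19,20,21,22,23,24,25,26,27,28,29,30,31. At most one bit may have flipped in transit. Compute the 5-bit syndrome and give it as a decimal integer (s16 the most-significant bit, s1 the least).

3

s1: b1⊕b3⊕b5⊕b7⊕b9⊕b11⊕b13⊕b15⊕b17⊕b19⊕b21⊕b23⊕b25⊕b27⊕b29⊕b31 = 0⊕1⊕0⊕0⊕0⊕1⊕0⊕0⊕0⊕1⊕1⊕0⊕1⊕0⊕0⊕0 = 1
s2: b2⊕b3⊕b6⊕b7⊕b10⊕b11⊕b14⊕b15⊕b18⊕b19⊕b22⊕b23⊕b26⊕b27⊕b30⊕b31 = 0⊕1⊕1⊕0⊕1⊕1⊕1⊕0⊕0⊕1⊕1⊕0⊕1⊕0⊕1⊕0 = 1
s4: b4⊕b5⊕b6⊕b7⊕b12⊕b13⊕b14⊕b15⊕b20⊕b21⊕b22⊕b23⊕b28⊕b29⊕b30⊕b31 = 1⊕0⊕1⊕0⊕1⊕0⊕1⊕0⊕0⊕1⊕1⊕0⊕1⊕0⊕1⊕0 = 0
s8: b8⊕b9⊕b10⊕b11⊕b12⊕b13⊕b14⊕b15⊕b24⊕b25⊕b26⊕b27⊕b28⊕b29⊕b30⊕b31 = 1⊕0⊕1⊕1⊕1⊕0⊕1⊕0⊕1⊕1⊕1⊕0⊕1⊕0⊕1⊕0 = 0
s16: b16⊕b17⊕b18⊕b19⊕b20⊕b21⊕b22⊕b23⊕b24⊕b25⊕b26⊕b27⊕b28⊕b29⊕b30⊕b31 = 0⊕0⊕0⊕1⊕0⊕1⊕1⊕0⊕1⊕1⊕1⊕0⊕1⊕0⊕1⊕0 = 0
Syndrome (s16...s1) = 00011 → position 3.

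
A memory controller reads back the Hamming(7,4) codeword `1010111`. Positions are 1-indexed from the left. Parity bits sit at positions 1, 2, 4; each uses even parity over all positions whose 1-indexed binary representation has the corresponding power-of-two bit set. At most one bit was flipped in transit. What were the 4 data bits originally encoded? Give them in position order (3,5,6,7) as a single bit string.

s1: b1⊕b3⊕b5⊕b7 = 1⊕1⊕1⊕1 = 0
s2: b2⊕b3⊕b6⊕b7 = 0⊕1⊕1⊕1 = 1
s4: b4⊕b5⊕b6⊕b7 = 0⊕1⊕1⊕1 = 1
Syndrome (s4...s1) = 110 → position 6.
Flip bit 6: corrected codeword = 1010101
Data bits at positions 3,5,6,7: 1101

1101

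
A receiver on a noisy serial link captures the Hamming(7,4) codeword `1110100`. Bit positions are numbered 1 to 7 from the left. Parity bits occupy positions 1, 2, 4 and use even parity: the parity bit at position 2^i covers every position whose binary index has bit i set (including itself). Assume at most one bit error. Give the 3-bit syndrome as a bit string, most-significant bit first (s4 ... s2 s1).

s1: b1⊕b3⊕b5⊕b7 = 1⊕1⊕1⊕0 = 1
s2: b2⊕b3⊕b6⊕b7 = 1⊕1⊕0⊕0 = 0
s4: b4⊕b5⊕b6⊕b7 = 0⊕1⊕0⊕0 = 1
Syndrome (s4...s1) = 101 → position 5.

101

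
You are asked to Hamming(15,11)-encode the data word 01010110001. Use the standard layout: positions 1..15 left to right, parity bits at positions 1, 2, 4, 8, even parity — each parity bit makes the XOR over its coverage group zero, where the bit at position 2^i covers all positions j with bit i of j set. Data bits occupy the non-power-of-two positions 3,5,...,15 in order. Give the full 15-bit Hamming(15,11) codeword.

Place data bits at non-power-of-two positions: b3=0, b5=1, b6=0, b7=1, b9=0, b10=1, b11=1, b12=0, b13=0, b14=0, b15=1.
p1 = XOR of data positions {3,5,7,9,11,13,15} = 0⊕1⊕1⊕0⊕1⊕0⊕1 = 0
p2 = XOR of data positions {3,6,7,10,11,14,15} = 0⊕0⊕1⊕1⊕1⊕0⊕1 = 0
p4 = XOR of data positions {5,6,7,12,13,14,15} = 1⊕0⊕1⊕0⊕0⊕0⊕1 = 1
p8 = XOR of data positions {9,10,11,12,13,14,15} = 0⊕1⊕1⊕0⊕0⊕0⊕1 = 1
Codeword b1..b15 = 000110110110001

000110110110001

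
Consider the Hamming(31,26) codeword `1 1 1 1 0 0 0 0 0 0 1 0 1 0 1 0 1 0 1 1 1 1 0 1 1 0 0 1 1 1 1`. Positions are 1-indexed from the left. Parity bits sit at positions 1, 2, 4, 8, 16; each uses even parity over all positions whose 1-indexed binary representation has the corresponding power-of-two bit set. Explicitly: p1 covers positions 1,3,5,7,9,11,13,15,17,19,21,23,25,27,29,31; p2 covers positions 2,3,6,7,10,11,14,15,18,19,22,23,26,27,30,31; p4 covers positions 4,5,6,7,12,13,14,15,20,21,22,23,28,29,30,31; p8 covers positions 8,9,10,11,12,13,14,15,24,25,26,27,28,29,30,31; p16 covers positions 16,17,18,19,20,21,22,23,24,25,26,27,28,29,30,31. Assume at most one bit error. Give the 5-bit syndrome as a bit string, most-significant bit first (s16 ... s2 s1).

11001

s1: b1⊕b3⊕b5⊕b7⊕b9⊕b11⊕b13⊕b15⊕b17⊕b19⊕b21⊕b23⊕b25⊕b27⊕b29⊕b31 = 1⊕1⊕0⊕0⊕0⊕1⊕1⊕1⊕1⊕1⊕1⊕0⊕1⊕0⊕1⊕1 = 1
s2: b2⊕b3⊕b6⊕b7⊕b10⊕b11⊕b14⊕b15⊕b18⊕b19⊕b22⊕b23⊕b26⊕b27⊕b30⊕b31 = 1⊕1⊕0⊕0⊕0⊕1⊕0⊕1⊕0⊕1⊕1⊕0⊕0⊕0⊕1⊕1 = 0
s4: b4⊕b5⊕b6⊕b7⊕b12⊕b13⊕b14⊕b15⊕b20⊕b21⊕b22⊕b23⊕b28⊕b29⊕b30⊕b31 = 1⊕0⊕0⊕0⊕0⊕1⊕0⊕1⊕1⊕1⊕1⊕0⊕1⊕1⊕1⊕1 = 0
s8: b8⊕b9⊕b10⊕b11⊕b12⊕b13⊕b14⊕b15⊕b24⊕b25⊕b26⊕b27⊕b28⊕b29⊕b30⊕b31 = 0⊕0⊕0⊕1⊕0⊕1⊕0⊕1⊕1⊕1⊕0⊕0⊕1⊕1⊕1⊕1 = 1
s16: b16⊕b17⊕b18⊕b19⊕b20⊕b21⊕b22⊕b23⊕b24⊕b25⊕b26⊕b27⊕b28⊕b29⊕b30⊕b31 = 0⊕1⊕0⊕1⊕1⊕1⊕1⊕0⊕1⊕1⊕0⊕0⊕1⊕1⊕1⊕1 = 1
Syndrome (s16...s1) = 11001 → position 25.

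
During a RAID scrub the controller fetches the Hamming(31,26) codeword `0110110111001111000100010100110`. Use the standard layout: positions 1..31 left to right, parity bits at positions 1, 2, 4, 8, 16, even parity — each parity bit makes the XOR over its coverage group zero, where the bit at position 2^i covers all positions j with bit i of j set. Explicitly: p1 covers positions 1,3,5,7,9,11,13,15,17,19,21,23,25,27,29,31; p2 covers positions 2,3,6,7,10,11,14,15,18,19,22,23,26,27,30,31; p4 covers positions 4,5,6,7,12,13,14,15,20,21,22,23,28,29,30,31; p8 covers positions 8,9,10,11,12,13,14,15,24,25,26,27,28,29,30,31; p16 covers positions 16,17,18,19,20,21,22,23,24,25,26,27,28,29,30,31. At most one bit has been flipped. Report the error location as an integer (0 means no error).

0

s1: b1⊕b3⊕b5⊕b7⊕b9⊕b11⊕b13⊕b15⊕b17⊕b19⊕b21⊕b23⊕b25⊕b27⊕b29⊕b31 = 0⊕1⊕1⊕0⊕1⊕0⊕1⊕1⊕0⊕0⊕0⊕0⊕0⊕0⊕1⊕0 = 0
s2: b2⊕b3⊕b6⊕b7⊕b10⊕b11⊕b14⊕b15⊕b18⊕b19⊕b22⊕b23⊕b26⊕b27⊕b30⊕b31 = 1⊕1⊕1⊕0⊕1⊕0⊕1⊕1⊕0⊕0⊕0⊕0⊕1⊕0⊕1⊕0 = 0
s4: b4⊕b5⊕b6⊕b7⊕b12⊕b13⊕b14⊕b15⊕b20⊕b21⊕b22⊕b23⊕b28⊕b29⊕b30⊕b31 = 0⊕1⊕1⊕0⊕0⊕1⊕1⊕1⊕1⊕0⊕0⊕0⊕0⊕1⊕1⊕0 = 0
s8: b8⊕b9⊕b10⊕b11⊕b12⊕b13⊕b14⊕b15⊕b24⊕b25⊕b26⊕b27⊕b28⊕b29⊕b30⊕b31 = 1⊕1⊕1⊕0⊕0⊕1⊕1⊕1⊕1⊕0⊕1⊕0⊕0⊕1⊕1⊕0 = 0
s16: b16⊕b17⊕b18⊕b19⊕b20⊕b21⊕b22⊕b23⊕b24⊕b25⊕b26⊕b27⊕b28⊕b29⊕b30⊕b31 = 1⊕0⊕0⊕0⊕1⊕0⊕0⊕0⊕1⊕0⊕1⊕0⊕0⊕1⊕1⊕0 = 0
Syndrome (s16...s1) = 00000 → position 0 (no error).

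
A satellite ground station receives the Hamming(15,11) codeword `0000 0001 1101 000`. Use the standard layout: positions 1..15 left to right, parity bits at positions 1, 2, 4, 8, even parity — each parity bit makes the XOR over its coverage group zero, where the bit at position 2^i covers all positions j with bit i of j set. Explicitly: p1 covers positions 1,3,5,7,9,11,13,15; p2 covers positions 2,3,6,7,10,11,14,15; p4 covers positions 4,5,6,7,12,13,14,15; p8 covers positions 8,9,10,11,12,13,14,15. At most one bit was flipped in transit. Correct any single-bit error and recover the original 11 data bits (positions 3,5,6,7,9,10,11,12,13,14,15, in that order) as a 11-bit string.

00011101000

s1: b1⊕b3⊕b5⊕b7⊕b9⊕b11⊕b13⊕b15 = 0⊕0⊕0⊕0⊕1⊕0⊕0⊕0 = 1
s2: b2⊕b3⊕b6⊕b7⊕b10⊕b11⊕b14⊕b15 = 0⊕0⊕0⊕0⊕1⊕0⊕0⊕0 = 1
s4: b4⊕b5⊕b6⊕b7⊕b12⊕b13⊕b14⊕b15 = 0⊕0⊕0⊕0⊕1⊕0⊕0⊕0 = 1
s8: b8⊕b9⊕b10⊕b11⊕b12⊕b13⊕b14⊕b15 = 1⊕1⊕1⊕0⊕1⊕0⊕0⊕0 = 0
Syndrome (s8...s1) = 0111 → position 7.
Flip bit 7: corrected codeword = 000000111101000
Data bits at positions 3,5,6,7,9,10,11,12,13,14,15: 00011101000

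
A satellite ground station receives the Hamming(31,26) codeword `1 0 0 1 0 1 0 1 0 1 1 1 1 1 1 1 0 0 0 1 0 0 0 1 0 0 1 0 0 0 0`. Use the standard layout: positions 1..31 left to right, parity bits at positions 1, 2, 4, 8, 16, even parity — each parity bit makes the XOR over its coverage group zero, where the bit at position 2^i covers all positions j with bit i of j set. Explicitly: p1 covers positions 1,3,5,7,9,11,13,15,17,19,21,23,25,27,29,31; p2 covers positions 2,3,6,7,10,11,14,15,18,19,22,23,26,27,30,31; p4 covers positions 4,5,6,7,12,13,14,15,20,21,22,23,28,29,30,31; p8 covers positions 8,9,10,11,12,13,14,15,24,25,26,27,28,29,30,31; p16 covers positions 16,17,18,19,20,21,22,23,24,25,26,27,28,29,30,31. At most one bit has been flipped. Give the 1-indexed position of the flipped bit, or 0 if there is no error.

13

s1: b1⊕b3⊕b5⊕b7⊕b9⊕b11⊕b13⊕b15⊕b17⊕b19⊕b21⊕b23⊕b25⊕b27⊕b29⊕b31 = 1⊕0⊕0⊕0⊕0⊕1⊕1⊕1⊕0⊕0⊕0⊕0⊕0⊕1⊕0⊕0 = 1
s2: b2⊕b3⊕b6⊕b7⊕b10⊕b11⊕b14⊕b15⊕b18⊕b19⊕b22⊕b23⊕b26⊕b27⊕b30⊕b31 = 0⊕0⊕1⊕0⊕1⊕1⊕1⊕1⊕0⊕0⊕0⊕0⊕0⊕1⊕0⊕0 = 0
s4: b4⊕b5⊕b6⊕b7⊕b12⊕b13⊕b14⊕b15⊕b20⊕b21⊕b22⊕b23⊕b28⊕b29⊕b30⊕b31 = 1⊕0⊕1⊕0⊕1⊕1⊕1⊕1⊕1⊕0⊕0⊕0⊕0⊕0⊕0⊕0 = 1
s8: b8⊕b9⊕b10⊕b11⊕b12⊕b13⊕b14⊕b15⊕b24⊕b25⊕b26⊕b27⊕b28⊕b29⊕b30⊕b31 = 1⊕0⊕1⊕1⊕1⊕1⊕1⊕1⊕1⊕0⊕0⊕1⊕0⊕0⊕0⊕0 = 1
s16: b16⊕b17⊕b18⊕b19⊕b20⊕b21⊕b22⊕b23⊕b24⊕b25⊕b26⊕b27⊕b28⊕b29⊕b30⊕b31 = 1⊕0⊕0⊕0⊕1⊕0⊕0⊕0⊕1⊕0⊕0⊕1⊕0⊕0⊕0⊕0 = 0
Syndrome (s16...s1) = 01101 → position 13.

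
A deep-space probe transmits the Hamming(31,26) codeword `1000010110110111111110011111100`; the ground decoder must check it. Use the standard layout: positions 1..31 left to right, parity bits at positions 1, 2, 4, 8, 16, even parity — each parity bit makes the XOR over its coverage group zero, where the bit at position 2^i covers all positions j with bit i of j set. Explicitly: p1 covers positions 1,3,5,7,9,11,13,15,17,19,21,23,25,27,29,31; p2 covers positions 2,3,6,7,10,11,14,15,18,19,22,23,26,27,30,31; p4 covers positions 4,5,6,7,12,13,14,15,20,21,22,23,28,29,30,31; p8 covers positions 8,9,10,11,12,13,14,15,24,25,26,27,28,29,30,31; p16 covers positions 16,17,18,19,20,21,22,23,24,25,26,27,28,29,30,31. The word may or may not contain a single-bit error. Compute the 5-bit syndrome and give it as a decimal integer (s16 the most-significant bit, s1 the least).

0

s1: b1⊕b3⊕b5⊕b7⊕b9⊕b11⊕b13⊕b15⊕b17⊕b19⊕b21⊕b23⊕b25⊕b27⊕b29⊕b31 = 1⊕0⊕0⊕0⊕1⊕1⊕0⊕1⊕1⊕1⊕1⊕0⊕1⊕1⊕1⊕0 = 0
s2: b2⊕b3⊕b6⊕b7⊕b10⊕b11⊕b14⊕b15⊕b18⊕b19⊕b22⊕b23⊕b26⊕b27⊕b30⊕b31 = 0⊕0⊕1⊕0⊕0⊕1⊕1⊕1⊕1⊕1⊕0⊕0⊕1⊕1⊕0⊕0 = 0
s4: b4⊕b5⊕b6⊕b7⊕b12⊕b13⊕b14⊕b15⊕b20⊕b21⊕b22⊕b23⊕b28⊕b29⊕b30⊕b31 = 0⊕0⊕1⊕0⊕1⊕0⊕1⊕1⊕1⊕1⊕0⊕0⊕1⊕1⊕0⊕0 = 0
s8: b8⊕b9⊕b10⊕b11⊕b12⊕b13⊕b14⊕b15⊕b24⊕b25⊕b26⊕b27⊕b28⊕b29⊕b30⊕b31 = 1⊕1⊕0⊕1⊕1⊕0⊕1⊕1⊕1⊕1⊕1⊕1⊕1⊕1⊕0⊕0 = 0
s16: b16⊕b17⊕b18⊕b19⊕b20⊕b21⊕b22⊕b23⊕b24⊕b25⊕b26⊕b27⊕b28⊕b29⊕b30⊕b31 = 1⊕1⊕1⊕1⊕1⊕1⊕0⊕0⊕1⊕1⊕1⊕1⊕1⊕1⊕0⊕0 = 0
Syndrome (s16...s1) = 00000 → position 0 (no error).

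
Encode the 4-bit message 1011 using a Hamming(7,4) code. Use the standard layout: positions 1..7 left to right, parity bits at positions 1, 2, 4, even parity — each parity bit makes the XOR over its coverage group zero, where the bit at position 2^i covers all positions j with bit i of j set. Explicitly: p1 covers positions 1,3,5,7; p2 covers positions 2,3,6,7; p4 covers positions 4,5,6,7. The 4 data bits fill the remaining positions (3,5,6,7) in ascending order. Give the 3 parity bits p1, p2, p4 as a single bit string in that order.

010

Place data bits at non-power-of-two positions: b3=1, b5=0, b6=1, b7=1.
p1 = XOR of data positions {3,5,7} = 1⊕0⊕1 = 0
p2 = XOR of data positions {3,6,7} = 1⊕1⊕1 = 1
p4 = XOR of data positions {5,6,7} = 0⊕1⊕1 = 0
Parity bits p1,p2,p4 = 010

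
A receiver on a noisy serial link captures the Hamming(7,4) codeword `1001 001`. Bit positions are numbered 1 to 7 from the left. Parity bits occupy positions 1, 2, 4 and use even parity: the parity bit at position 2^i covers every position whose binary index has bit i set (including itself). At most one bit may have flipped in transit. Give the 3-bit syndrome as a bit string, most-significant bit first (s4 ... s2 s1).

010

s1: b1⊕b3⊕b5⊕b7 = 1⊕0⊕0⊕1 = 0
s2: b2⊕b3⊕b6⊕b7 = 0⊕0⊕0⊕1 = 1
s4: b4⊕b5⊕b6⊕b7 = 1⊕0⊕0⊕1 = 0
Syndrome (s4...s1) = 010 → position 2.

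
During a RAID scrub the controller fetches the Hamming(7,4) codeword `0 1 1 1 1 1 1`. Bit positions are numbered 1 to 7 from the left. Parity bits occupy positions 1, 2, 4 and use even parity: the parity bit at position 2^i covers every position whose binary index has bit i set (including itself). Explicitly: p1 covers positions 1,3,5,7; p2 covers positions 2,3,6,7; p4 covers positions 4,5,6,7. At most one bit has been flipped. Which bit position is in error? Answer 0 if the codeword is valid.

s1: b1⊕b3⊕b5⊕b7 = 0⊕1⊕1⊕1 = 1
s2: b2⊕b3⊕b6⊕b7 = 1⊕1⊕1⊕1 = 0
s4: b4⊕b5⊕b6⊕b7 = 1⊕1⊕1⊕1 = 0
Syndrome (s4...s1) = 001 → position 1.

1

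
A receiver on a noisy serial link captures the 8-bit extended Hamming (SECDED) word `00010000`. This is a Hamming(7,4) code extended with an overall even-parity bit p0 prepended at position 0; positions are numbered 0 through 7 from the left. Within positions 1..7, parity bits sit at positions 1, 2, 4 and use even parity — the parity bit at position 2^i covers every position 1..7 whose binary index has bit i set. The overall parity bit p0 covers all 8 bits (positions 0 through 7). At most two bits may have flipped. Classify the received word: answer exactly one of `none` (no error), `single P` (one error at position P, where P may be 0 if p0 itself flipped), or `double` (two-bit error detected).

single 3

s1: b1⊕b3⊕b5⊕b7 = 0⊕1⊕0⊕0 = 1
s2: b2⊕b3⊕b6⊕b7 = 0⊕1⊕0⊕0 = 1
s4: b4⊕b5⊕b6⊕b7 = 0⊕0⊕0⊕0 = 0
Syndrome (s4...s1) = 011 → position 3.
Overall parity (XOR of all 8 bits, including p0): 0⊕0⊕0⊕1⊕0⊕0⊕0⊕0 = 1
Overall=1, syndrome position=3 → single-bit error at position 3.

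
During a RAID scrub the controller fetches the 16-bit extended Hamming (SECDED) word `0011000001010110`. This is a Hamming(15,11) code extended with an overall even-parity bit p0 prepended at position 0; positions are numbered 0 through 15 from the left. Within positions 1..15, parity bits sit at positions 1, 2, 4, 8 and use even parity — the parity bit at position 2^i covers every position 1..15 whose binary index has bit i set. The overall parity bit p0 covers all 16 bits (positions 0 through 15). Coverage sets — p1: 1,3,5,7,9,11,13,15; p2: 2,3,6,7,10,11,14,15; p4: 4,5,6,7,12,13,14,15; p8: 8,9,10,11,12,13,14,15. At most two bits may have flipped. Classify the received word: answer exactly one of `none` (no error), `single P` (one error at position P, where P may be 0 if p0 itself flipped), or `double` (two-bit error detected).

s1: b1⊕b3⊕b5⊕b7⊕b9⊕b11⊕b13⊕b15 = 0⊕1⊕0⊕0⊕1⊕1⊕1⊕0 = 0
s2: b2⊕b3⊕b6⊕b7⊕b10⊕b11⊕b14⊕b15 = 1⊕1⊕0⊕0⊕0⊕1⊕1⊕0 = 0
s4: b4⊕b5⊕b6⊕b7⊕b12⊕b13⊕b14⊕b15 = 0⊕0⊕0⊕0⊕0⊕1⊕1⊕0 = 0
s8: b8⊕b9⊕b10⊕b11⊕b12⊕b13⊕b14⊕b15 = 0⊕1⊕0⊕1⊕0⊕1⊕1⊕0 = 0
Syndrome (s8...s1) = 0000 → position 0 (no error).
Overall parity (XOR of all 16 bits, including p0): 0⊕0⊕1⊕1⊕0⊕0⊕0⊕0⊕0⊕1⊕0⊕1⊕0⊕1⊕1⊕0 = 0
Overall=0, syndrome position=0 → no error.

none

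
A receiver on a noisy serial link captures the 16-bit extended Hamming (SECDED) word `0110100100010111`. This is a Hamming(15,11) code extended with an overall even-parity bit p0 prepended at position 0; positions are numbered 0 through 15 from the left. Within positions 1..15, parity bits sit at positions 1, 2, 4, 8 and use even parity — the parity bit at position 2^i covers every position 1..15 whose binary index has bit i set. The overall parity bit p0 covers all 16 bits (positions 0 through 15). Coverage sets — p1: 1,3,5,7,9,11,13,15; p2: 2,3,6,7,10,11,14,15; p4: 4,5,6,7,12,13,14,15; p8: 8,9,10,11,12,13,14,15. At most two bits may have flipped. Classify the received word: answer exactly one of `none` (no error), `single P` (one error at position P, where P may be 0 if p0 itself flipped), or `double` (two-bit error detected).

double

s1: b1⊕b3⊕b5⊕b7⊕b9⊕b11⊕b13⊕b15 = 1⊕0⊕0⊕1⊕0⊕1⊕1⊕1 = 1
s2: b2⊕b3⊕b6⊕b7⊕b10⊕b11⊕b14⊕b15 = 1⊕0⊕0⊕1⊕0⊕1⊕1⊕1 = 1
s4: b4⊕b5⊕b6⊕b7⊕b12⊕b13⊕b14⊕b15 = 1⊕0⊕0⊕1⊕0⊕1⊕1⊕1 = 1
s8: b8⊕b9⊕b10⊕b11⊕b12⊕b13⊕b14⊕b15 = 0⊕0⊕0⊕1⊕0⊕1⊕1⊕1 = 0
Syndrome (s8...s1) = 0111 → position 7.
Overall parity (XOR of all 16 bits, including p0): 0⊕1⊕1⊕0⊕1⊕0⊕0⊕1⊕0⊕0⊕0⊕1⊕0⊕1⊕1⊕1 = 0
Overall=0, syndrome position=7 → double-bit error detected (uncorrectable).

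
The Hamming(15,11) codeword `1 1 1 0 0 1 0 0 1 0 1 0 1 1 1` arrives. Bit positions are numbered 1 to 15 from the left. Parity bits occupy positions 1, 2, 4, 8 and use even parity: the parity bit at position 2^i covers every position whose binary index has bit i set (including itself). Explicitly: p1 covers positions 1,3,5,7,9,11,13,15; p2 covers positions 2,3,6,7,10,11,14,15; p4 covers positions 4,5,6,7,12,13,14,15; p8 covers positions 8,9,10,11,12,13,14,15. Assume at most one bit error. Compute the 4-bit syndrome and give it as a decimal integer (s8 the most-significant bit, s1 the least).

8

s1: b1⊕b3⊕b5⊕b7⊕b9⊕b11⊕b13⊕b15 = 1⊕1⊕0⊕0⊕1⊕1⊕1⊕1 = 0
s2: b2⊕b3⊕b6⊕b7⊕b10⊕b11⊕b14⊕b15 = 1⊕1⊕1⊕0⊕0⊕1⊕1⊕1 = 0
s4: b4⊕b5⊕b6⊕b7⊕b12⊕b13⊕b14⊕b15 = 0⊕0⊕1⊕0⊕0⊕1⊕1⊕1 = 0
s8: b8⊕b9⊕b10⊕b11⊕b12⊕b13⊕b14⊕b15 = 0⊕1⊕0⊕1⊕0⊕1⊕1⊕1 = 1
Syndrome (s8...s1) = 1000 → position 8.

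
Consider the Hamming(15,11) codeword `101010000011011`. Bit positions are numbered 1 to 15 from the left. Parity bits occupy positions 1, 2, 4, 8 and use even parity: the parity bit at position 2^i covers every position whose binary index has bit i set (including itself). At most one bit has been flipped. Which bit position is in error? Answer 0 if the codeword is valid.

1

s1: b1⊕b3⊕b5⊕b7⊕b9⊕b11⊕b13⊕b15 = 1⊕1⊕1⊕0⊕0⊕1⊕0⊕1 = 1
s2: b2⊕b3⊕b6⊕b7⊕b10⊕b11⊕b14⊕b15 = 0⊕1⊕0⊕0⊕0⊕1⊕1⊕1 = 0
s4: b4⊕b5⊕b6⊕b7⊕b12⊕b13⊕b14⊕b15 = 0⊕1⊕0⊕0⊕1⊕0⊕1⊕1 = 0
s8: b8⊕b9⊕b10⊕b11⊕b12⊕b13⊕b14⊕b15 = 0⊕0⊕0⊕1⊕1⊕0⊕1⊕1 = 0
Syndrome (s8...s1) = 0001 → position 1.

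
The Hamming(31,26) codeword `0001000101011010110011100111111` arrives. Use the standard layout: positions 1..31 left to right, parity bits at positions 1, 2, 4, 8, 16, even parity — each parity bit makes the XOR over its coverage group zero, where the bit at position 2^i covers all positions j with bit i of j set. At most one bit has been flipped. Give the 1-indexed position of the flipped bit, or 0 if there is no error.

30

s1: b1⊕b3⊕b5⊕b7⊕b9⊕b11⊕b13⊕b15⊕b17⊕b19⊕b21⊕b23⊕b25⊕b27⊕b29⊕b31 = 0⊕0⊕0⊕0⊕0⊕0⊕1⊕1⊕1⊕0⊕1⊕1⊕0⊕1⊕1⊕1 = 0
s2: b2⊕b3⊕b6⊕b7⊕b10⊕b11⊕b14⊕b15⊕b18⊕b19⊕b22⊕b23⊕b26⊕b27⊕b30⊕b31 = 0⊕0⊕0⊕0⊕1⊕0⊕0⊕1⊕1⊕0⊕1⊕1⊕1⊕1⊕1⊕1 = 1
s4: b4⊕b5⊕b6⊕b7⊕b12⊕b13⊕b14⊕b15⊕b20⊕b21⊕b22⊕b23⊕b28⊕b29⊕b30⊕b31 = 1⊕0⊕0⊕0⊕1⊕1⊕0⊕1⊕0⊕1⊕1⊕1⊕1⊕1⊕1⊕1 = 1
s8: b8⊕b9⊕b10⊕b11⊕b12⊕b13⊕b14⊕b15⊕b24⊕b25⊕b26⊕b27⊕b28⊕b29⊕b30⊕b31 = 1⊕0⊕1⊕0⊕1⊕1⊕0⊕1⊕0⊕0⊕1⊕1⊕1⊕1⊕1⊕1 = 1
s16: b16⊕b17⊕b18⊕b19⊕b20⊕b21⊕b22⊕b23⊕b24⊕b25⊕b26⊕b27⊕b28⊕b29⊕b30⊕b31 = 0⊕1⊕1⊕0⊕0⊕1⊕1⊕1⊕0⊕0⊕1⊕1⊕1⊕1⊕1⊕1 = 1
Syndrome (s16...s1) = 11110 → position 30.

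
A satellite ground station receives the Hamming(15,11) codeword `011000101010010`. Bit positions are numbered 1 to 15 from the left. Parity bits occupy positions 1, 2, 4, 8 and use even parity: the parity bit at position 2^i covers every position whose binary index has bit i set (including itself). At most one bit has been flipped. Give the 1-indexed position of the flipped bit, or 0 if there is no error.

10

s1: b1⊕b3⊕b5⊕b7⊕b9⊕b11⊕b13⊕b15 = 0⊕1⊕0⊕1⊕1⊕1⊕0⊕0 = 0
s2: b2⊕b3⊕b6⊕b7⊕b10⊕b11⊕b14⊕b15 = 1⊕1⊕0⊕1⊕0⊕1⊕1⊕0 = 1
s4: b4⊕b5⊕b6⊕b7⊕b12⊕b13⊕b14⊕b15 = 0⊕0⊕0⊕1⊕0⊕0⊕1⊕0 = 0
s8: b8⊕b9⊕b10⊕b11⊕b12⊕b13⊕b14⊕b15 = 0⊕1⊕0⊕1⊕0⊕0⊕1⊕0 = 1
Syndrome (s8...s1) = 1010 → position 10.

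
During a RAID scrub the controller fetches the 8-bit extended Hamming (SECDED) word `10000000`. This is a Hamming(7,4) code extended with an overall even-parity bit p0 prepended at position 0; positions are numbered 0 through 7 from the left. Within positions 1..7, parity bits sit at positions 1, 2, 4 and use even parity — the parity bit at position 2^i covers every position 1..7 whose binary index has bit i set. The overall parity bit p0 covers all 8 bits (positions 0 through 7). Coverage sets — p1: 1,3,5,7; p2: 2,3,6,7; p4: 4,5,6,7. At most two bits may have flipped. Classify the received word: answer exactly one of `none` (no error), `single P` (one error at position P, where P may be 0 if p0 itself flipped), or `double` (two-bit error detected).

s1: b1⊕b3⊕b5⊕b7 = 0⊕0⊕0⊕0 = 0
s2: b2⊕b3⊕b6⊕b7 = 0⊕0⊕0⊕0 = 0
s4: b4⊕b5⊕b6⊕b7 = 0⊕0⊕0⊕0 = 0
Syndrome (s4...s1) = 000 → position 0 (no error).
Overall parity (XOR of all 8 bits, including p0): 1⊕0⊕0⊕0⊕0⊕0⊕0⊕0 = 1
Overall=1, syndrome position=0 → single-bit error at position 0.

single 0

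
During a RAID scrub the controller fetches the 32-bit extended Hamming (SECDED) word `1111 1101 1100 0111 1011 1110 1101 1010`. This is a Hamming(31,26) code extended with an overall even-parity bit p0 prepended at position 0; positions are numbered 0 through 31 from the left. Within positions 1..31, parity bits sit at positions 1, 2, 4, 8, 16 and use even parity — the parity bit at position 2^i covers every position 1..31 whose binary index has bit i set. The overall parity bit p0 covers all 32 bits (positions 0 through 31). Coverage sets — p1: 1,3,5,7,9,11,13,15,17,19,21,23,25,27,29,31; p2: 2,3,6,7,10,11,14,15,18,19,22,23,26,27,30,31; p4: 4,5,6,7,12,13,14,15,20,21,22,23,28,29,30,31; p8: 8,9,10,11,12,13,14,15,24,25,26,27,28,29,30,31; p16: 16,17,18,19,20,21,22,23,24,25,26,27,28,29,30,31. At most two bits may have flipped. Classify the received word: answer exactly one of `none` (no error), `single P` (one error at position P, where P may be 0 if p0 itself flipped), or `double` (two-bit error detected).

s1: b1⊕b3⊕b5⊕b7⊕b9⊕b11⊕b13⊕b15⊕b17⊕b19⊕b21⊕b23⊕b25⊕b27⊕b29⊕b31 = 1⊕1⊕1⊕1⊕1⊕0⊕1⊕1⊕0⊕1⊕1⊕0⊕1⊕1⊕0⊕0 = 1
s2: b2⊕b3⊕b6⊕b7⊕b10⊕b11⊕b14⊕b15⊕b18⊕b19⊕b22⊕b23⊕b26⊕b27⊕b30⊕b31 = 1⊕1⊕0⊕1⊕0⊕0⊕1⊕1⊕1⊕1⊕1⊕0⊕0⊕1⊕1⊕0 = 0
s4: b4⊕b5⊕b6⊕b7⊕b12⊕b13⊕b14⊕b15⊕b20⊕b21⊕b22⊕b23⊕b28⊕b29⊕b30⊕b31 = 1⊕1⊕0⊕1⊕0⊕1⊕1⊕1⊕1⊕1⊕1⊕0⊕1⊕0⊕1⊕0 = 1
s8: b8⊕b9⊕b10⊕b11⊕b12⊕b13⊕b14⊕b15⊕b24⊕b25⊕b26⊕b27⊕b28⊕b29⊕b30⊕b31 = 1⊕1⊕0⊕0⊕0⊕1⊕1⊕1⊕1⊕1⊕0⊕1⊕1⊕0⊕1⊕0 = 0
s16: b16⊕b17⊕b18⊕b19⊕b20⊕b21⊕b22⊕b23⊕b24⊕b25⊕b26⊕b27⊕b28⊕b29⊕b30⊕b31 = 1⊕0⊕1⊕1⊕1⊕1⊕1⊕0⊕1⊕1⊕0⊕1⊕1⊕0⊕1⊕0 = 1
Syndrome (s16...s1) = 10101 → position 21.
Overall parity (XOR of all 32 bits, including p0): 1⊕1⊕1⊕1⊕1⊕1⊕0⊕1⊕1⊕1⊕0⊕0⊕0⊕1⊕1⊕1⊕1⊕0⊕1⊕1⊕1⊕1⊕1⊕0⊕1⊕1⊕0⊕1⊕1⊕0⊕1⊕0 = 1
Overall=1, syndrome position=21 → single-bit error at position 21.

single 21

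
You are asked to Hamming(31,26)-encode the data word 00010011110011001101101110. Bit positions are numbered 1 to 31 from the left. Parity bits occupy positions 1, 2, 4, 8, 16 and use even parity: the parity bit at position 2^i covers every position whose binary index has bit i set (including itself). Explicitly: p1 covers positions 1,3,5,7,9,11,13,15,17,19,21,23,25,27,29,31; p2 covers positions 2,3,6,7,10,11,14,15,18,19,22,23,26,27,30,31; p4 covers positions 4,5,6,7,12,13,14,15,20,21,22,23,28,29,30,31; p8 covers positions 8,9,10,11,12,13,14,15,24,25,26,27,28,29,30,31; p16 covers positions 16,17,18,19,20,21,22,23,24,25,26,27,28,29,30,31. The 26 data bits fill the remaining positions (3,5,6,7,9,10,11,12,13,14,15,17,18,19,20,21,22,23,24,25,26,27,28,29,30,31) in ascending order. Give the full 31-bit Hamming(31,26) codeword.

Place data bits at non-power-of-two positions: b3=0, b5=0, b6=0, b7=1, b9=0, b10=0, b11=1, b12=1, b13=1, b14=1, b15=0, b17=0, b18=1, b19=1, b20=0, b21=0, b22=1, b23=1, b24=0, b25=1, b26=1, b27=0, b28=1, b29=1, b30=1, b31=0.
p1 = XOR of data positions {3,5,7,9,11,13,15,17,19,21,23,25,27,29,31} = 0⊕0⊕1⊕0⊕1⊕1⊕0⊕0⊕1⊕0⊕1⊕1⊕0⊕1⊕0 = 1
p2 = XOR of data positions {3,6,7,10,11,14,15,18,19,22,23,26,27,30,31} = 0⊕0⊕1⊕0⊕1⊕1⊕0⊕1⊕1⊕1⊕1⊕1⊕0⊕1⊕0 = 1
p4 = XOR of data positions {5,6,7,12,13,14,15,20,21,22,23,28,29,30,31} = 0⊕0⊕1⊕1⊕1⊕1⊕0⊕0⊕0⊕1⊕1⊕1⊕1⊕1⊕0 = 1
p8 = XOR of data positions {9,10,11,12,13,14,15,24,25,26,27,28,29,30,31} = 0⊕0⊕1⊕1⊕1⊕1⊕0⊕0⊕1⊕1⊕0⊕1⊕1⊕1⊕0 = 1
p16 = XOR of data positions {17,18,19,20,21,22,23,24,25,26,27,28,29,30,31} = 0⊕1⊕1⊕0⊕0⊕1⊕1⊕0⊕1⊕1⊕0⊕1⊕1⊕1⊕0 = 1
Codeword b1..b31 = 1101001100111101011001101101110

1101001100111101011001101101110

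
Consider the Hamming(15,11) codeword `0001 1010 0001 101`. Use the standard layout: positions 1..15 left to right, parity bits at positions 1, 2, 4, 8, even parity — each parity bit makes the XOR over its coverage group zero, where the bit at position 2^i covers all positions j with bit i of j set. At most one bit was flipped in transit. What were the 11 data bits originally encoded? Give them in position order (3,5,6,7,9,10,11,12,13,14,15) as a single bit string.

s1: b1⊕b3⊕b5⊕b7⊕b9⊕b11⊕b13⊕b15 = 0⊕0⊕1⊕1⊕0⊕0⊕1⊕1 = 0
s2: b2⊕b3⊕b6⊕b7⊕b10⊕b11⊕b14⊕b15 = 0⊕0⊕0⊕1⊕0⊕0⊕0⊕1 = 0
s4: b4⊕b5⊕b6⊕b7⊕b12⊕b13⊕b14⊕b15 = 1⊕1⊕0⊕1⊕1⊕1⊕0⊕1 = 0
s8: b8⊕b9⊕b10⊕b11⊕b12⊕b13⊕b14⊕b15 = 0⊕0⊕0⊕0⊕1⊕1⊕0⊕1 = 1
Syndrome (s8...s1) = 1000 → position 8.
Flip bit 8: corrected codeword = 000110110001101
Data bits at positions 3,5,6,7,9,10,11,12,13,14,15: 01010001101

01010001101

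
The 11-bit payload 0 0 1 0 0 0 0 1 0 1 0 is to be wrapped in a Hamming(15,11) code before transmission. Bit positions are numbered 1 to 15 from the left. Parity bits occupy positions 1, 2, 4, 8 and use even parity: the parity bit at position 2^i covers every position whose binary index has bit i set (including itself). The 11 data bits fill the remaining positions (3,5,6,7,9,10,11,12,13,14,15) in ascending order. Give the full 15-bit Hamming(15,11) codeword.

000101000001010

Place data bits at non-power-of-two positions: b3=0, b5=0, b6=1, b7=0, b9=0, b10=0, b11=0, b12=1, b13=0, b14=1, b15=0.
p1 = XOR of data positions {3,5,7,9,11,13,15} = 0⊕0⊕0⊕0⊕0⊕0⊕0 = 0
p2 = XOR of data positions {3,6,7,10,11,14,15} = 0⊕1⊕0⊕0⊕0⊕1⊕0 = 0
p4 = XOR of data positions {5,6,7,12,13,14,15} = 0⊕1⊕0⊕1⊕0⊕1⊕0 = 1
p8 = XOR of data positions {9,10,11,12,13,14,15} = 0⊕0⊕0⊕1⊕0⊕1⊕0 = 0
Codeword b1..b15 = 000101000001010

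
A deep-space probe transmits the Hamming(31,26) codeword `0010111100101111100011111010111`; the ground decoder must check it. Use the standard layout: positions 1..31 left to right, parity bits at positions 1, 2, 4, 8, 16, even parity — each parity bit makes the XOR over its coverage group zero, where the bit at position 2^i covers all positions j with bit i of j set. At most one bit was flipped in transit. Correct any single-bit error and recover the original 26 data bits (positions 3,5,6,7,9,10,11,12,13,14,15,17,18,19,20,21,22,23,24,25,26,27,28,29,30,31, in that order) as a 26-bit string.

11110010111100011111000111

s1: b1⊕b3⊕b5⊕b7⊕b9⊕b11⊕b13⊕b15⊕b17⊕b19⊕b21⊕b23⊕b25⊕b27⊕b29⊕b31 = 0⊕1⊕1⊕1⊕0⊕1⊕1⊕1⊕1⊕0⊕1⊕1⊕1⊕1⊕1⊕1 = 1
s2: b2⊕b3⊕b6⊕b7⊕b10⊕b11⊕b14⊕b15⊕b18⊕b19⊕b22⊕b23⊕b26⊕b27⊕b30⊕b31 = 0⊕1⊕1⊕1⊕0⊕1⊕1⊕1⊕0⊕0⊕1⊕1⊕0⊕1⊕1⊕1 = 1
s4: b4⊕b5⊕b6⊕b7⊕b12⊕b13⊕b14⊕b15⊕b20⊕b21⊕b22⊕b23⊕b28⊕b29⊕b30⊕b31 = 0⊕1⊕1⊕1⊕0⊕1⊕1⊕1⊕0⊕1⊕1⊕1⊕0⊕1⊕1⊕1 = 0
s8: b8⊕b9⊕b10⊕b11⊕b12⊕b13⊕b14⊕b15⊕b24⊕b25⊕b26⊕b27⊕b28⊕b29⊕b30⊕b31 = 1⊕0⊕0⊕1⊕0⊕1⊕1⊕1⊕1⊕1⊕0⊕1⊕0⊕1⊕1⊕1 = 1
s16: b16⊕b17⊕b18⊕b19⊕b20⊕b21⊕b22⊕b23⊕b24⊕b25⊕b26⊕b27⊕b28⊕b29⊕b30⊕b31 = 1⊕1⊕0⊕0⊕0⊕1⊕1⊕1⊕1⊕1⊕0⊕1⊕0⊕1⊕1⊕1 = 1
Syndrome (s16...s1) = 11011 → position 27.
Flip bit 27: corrected codeword = 0010111100101111100011111000111
Data bits at positions 3,5,6,7,9,10,11,12,13,14,15,17,18,19,20,21,22,23,24,25,26,27,28,29,30,31: 11110010111100011111000111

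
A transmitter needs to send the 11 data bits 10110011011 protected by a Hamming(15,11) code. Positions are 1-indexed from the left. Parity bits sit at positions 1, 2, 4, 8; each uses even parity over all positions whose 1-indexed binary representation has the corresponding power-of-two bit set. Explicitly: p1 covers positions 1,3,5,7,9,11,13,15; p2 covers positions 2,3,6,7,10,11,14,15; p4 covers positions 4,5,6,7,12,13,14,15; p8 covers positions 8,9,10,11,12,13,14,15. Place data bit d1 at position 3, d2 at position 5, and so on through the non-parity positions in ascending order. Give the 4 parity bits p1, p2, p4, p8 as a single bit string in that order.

Place data bits at non-power-of-two positions: b3=1, b5=0, b6=1, b7=1, b9=0, b10=0, b11=1, b12=1, b13=0, b14=1, b15=1.
p1 = XOR of data positions {3,5,7,9,11,13,15} = 1⊕0⊕1⊕0⊕1⊕0⊕1 = 0
p2 = XOR of data positions {3,6,7,10,11,14,15} = 1⊕1⊕1⊕0⊕1⊕1⊕1 = 0
p4 = XOR of data positions {5,6,7,12,13,14,15} = 0⊕1⊕1⊕1⊕0⊕1⊕1 = 1
p8 = XOR of data positions {9,10,11,12,13,14,15} = 0⊕0⊕1⊕1⊕0⊕1⊕1 = 0
Parity bits p1,p2,p4,p8 = 0010

0010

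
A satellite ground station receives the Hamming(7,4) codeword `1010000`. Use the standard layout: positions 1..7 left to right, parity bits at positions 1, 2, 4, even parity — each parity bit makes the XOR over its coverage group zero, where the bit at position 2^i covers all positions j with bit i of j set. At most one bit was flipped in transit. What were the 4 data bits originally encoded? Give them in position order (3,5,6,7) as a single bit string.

1000

s1: b1⊕b3⊕b5⊕b7 = 1⊕1⊕0⊕0 = 0
s2: b2⊕b3⊕b6⊕b7 = 0⊕1⊕0⊕0 = 1
s4: b4⊕b5⊕b6⊕b7 = 0⊕0⊕0⊕0 = 0
Syndrome (s4...s1) = 010 → position 2.
Flip bit 2: corrected codeword = 1110000
Data bits at positions 3,5,6,7: 1000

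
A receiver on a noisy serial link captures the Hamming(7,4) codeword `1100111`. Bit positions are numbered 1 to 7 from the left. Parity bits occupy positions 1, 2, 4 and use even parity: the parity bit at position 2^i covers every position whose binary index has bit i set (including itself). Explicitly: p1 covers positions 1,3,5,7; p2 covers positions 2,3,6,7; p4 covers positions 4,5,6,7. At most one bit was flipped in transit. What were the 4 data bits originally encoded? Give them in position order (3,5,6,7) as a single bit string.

s1: b1⊕b3⊕b5⊕b7 = 1⊕0⊕1⊕1 = 1
s2: b2⊕b3⊕b6⊕b7 = 1⊕0⊕1⊕1 = 1
s4: b4⊕b5⊕b6⊕b7 = 0⊕1⊕1⊕1 = 1
Syndrome (s4...s1) = 111 → position 7.
Flip bit 7: corrected codeword = 1100110
Data bits at positions 3,5,6,7: 0110

0110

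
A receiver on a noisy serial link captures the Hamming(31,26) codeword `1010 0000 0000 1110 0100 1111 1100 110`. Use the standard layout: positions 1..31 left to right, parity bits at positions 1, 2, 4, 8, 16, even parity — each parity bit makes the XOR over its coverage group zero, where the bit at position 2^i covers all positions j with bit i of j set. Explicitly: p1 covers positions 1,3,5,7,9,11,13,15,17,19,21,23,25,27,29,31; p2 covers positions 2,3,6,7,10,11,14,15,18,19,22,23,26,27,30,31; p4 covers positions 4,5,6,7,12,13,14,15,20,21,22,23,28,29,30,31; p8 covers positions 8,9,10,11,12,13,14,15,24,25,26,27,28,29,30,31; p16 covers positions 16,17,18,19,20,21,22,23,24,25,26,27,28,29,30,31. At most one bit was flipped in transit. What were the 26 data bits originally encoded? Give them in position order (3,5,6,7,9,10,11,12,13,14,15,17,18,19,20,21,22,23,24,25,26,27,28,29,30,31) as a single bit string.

s1: b1⊕b3⊕b5⊕b7⊕b9⊕b11⊕b13⊕b15⊕b17⊕b19⊕b21⊕b23⊕b25⊕b27⊕b29⊕b31 = 1⊕1⊕0⊕0⊕0⊕0⊕1⊕1⊕0⊕0⊕1⊕1⊕1⊕0⊕1⊕0 = 0
s2: b2⊕b3⊕b6⊕b7⊕b10⊕b11⊕b14⊕b15⊕b18⊕b19⊕b22⊕b23⊕b26⊕b27⊕b30⊕b31 = 0⊕1⊕0⊕0⊕0⊕0⊕1⊕1⊕1⊕0⊕1⊕1⊕1⊕0⊕1⊕0 = 0
s4: b4⊕b5⊕b6⊕b7⊕b12⊕b13⊕b14⊕b15⊕b20⊕b21⊕b22⊕b23⊕b28⊕b29⊕b30⊕b31 = 0⊕0⊕0⊕0⊕0⊕1⊕1⊕1⊕0⊕1⊕1⊕1⊕0⊕1⊕1⊕0 = 0
s8: b8⊕b9⊕b10⊕b11⊕b12⊕b13⊕b14⊕b15⊕b24⊕b25⊕b26⊕b27⊕b28⊕b29⊕b30⊕b31 = 0⊕0⊕0⊕0⊕0⊕1⊕1⊕1⊕1⊕1⊕1⊕0⊕0⊕1⊕1⊕0 = 0
s16: b16⊕b17⊕b18⊕b19⊕b20⊕b21⊕b22⊕b23⊕b24⊕b25⊕b26⊕b27⊕b28⊕b29⊕b30⊕b31 = 0⊕0⊕1⊕0⊕0⊕1⊕1⊕1⊕1⊕1⊕1⊕0⊕0⊕1⊕1⊕0 = 1
Syndrome (s16...s1) = 10000 → position 16.
Flip bit 16: corrected codeword = 1010000000001111010011111100110
Data bits at positions 3,5,6,7,9,10,11,12,13,14,15,17,18,19,20,21,22,23,24,25,26,27,28,29,30,31: 10000000111010011111100110

10000000111010011111100110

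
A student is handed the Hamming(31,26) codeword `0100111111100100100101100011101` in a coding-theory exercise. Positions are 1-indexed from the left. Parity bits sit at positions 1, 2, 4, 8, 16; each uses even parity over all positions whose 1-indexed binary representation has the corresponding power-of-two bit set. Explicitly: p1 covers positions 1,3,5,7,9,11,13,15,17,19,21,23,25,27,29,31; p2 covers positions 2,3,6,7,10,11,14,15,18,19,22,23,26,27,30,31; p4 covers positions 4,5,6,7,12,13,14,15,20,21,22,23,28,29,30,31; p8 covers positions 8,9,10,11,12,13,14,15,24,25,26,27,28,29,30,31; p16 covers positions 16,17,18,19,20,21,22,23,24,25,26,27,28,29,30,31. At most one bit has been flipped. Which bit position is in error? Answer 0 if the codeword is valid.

s1: b1⊕b3⊕b5⊕b7⊕b9⊕b11⊕b13⊕b15⊕b17⊕b19⊕b21⊕b23⊕b25⊕b27⊕b29⊕b31 = 0⊕0⊕1⊕1⊕1⊕1⊕0⊕0⊕1⊕0⊕0⊕1⊕0⊕1⊕1⊕1 = 1
s2: b2⊕b3⊕b6⊕b7⊕b10⊕b11⊕b14⊕b15⊕b18⊕b19⊕b22⊕b23⊕b26⊕b27⊕b30⊕b31 = 1⊕0⊕1⊕1⊕1⊕1⊕1⊕0⊕0⊕0⊕1⊕1⊕0⊕1⊕0⊕1 = 0
s4: b4⊕b5⊕b6⊕b7⊕b12⊕b13⊕b14⊕b15⊕b20⊕b21⊕b22⊕b23⊕b28⊕b29⊕b30⊕b31 = 0⊕1⊕1⊕1⊕0⊕0⊕1⊕0⊕1⊕0⊕1⊕1⊕1⊕1⊕0⊕1 = 0
s8: b8⊕b9⊕b10⊕b11⊕b12⊕b13⊕b14⊕b15⊕b24⊕b25⊕b26⊕b27⊕b28⊕b29⊕b30⊕b31 = 1⊕1⊕1⊕1⊕0⊕0⊕1⊕0⊕0⊕0⊕0⊕1⊕1⊕1⊕0⊕1 = 1
s16: b16⊕b17⊕b18⊕b19⊕b20⊕b21⊕b22⊕b23⊕b24⊕b25⊕b26⊕b27⊕b28⊕b29⊕b30⊕b31 = 0⊕1⊕0⊕0⊕1⊕0⊕1⊕1⊕0⊕0⊕0⊕1⊕1⊕1⊕0⊕1 = 0
Syndrome (s16...s1) = 01001 → position 9.

9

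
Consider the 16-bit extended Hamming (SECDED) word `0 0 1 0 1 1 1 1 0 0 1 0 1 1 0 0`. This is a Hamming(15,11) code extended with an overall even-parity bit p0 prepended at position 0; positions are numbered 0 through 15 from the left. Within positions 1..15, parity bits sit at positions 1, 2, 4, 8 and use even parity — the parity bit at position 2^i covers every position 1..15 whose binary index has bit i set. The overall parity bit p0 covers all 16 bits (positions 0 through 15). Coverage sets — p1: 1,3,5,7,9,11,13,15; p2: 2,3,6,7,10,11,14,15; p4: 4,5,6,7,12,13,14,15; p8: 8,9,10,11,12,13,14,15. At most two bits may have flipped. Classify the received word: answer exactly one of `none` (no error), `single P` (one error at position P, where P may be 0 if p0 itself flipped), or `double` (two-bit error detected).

s1: b1⊕b3⊕b5⊕b7⊕b9⊕b11⊕b13⊕b15 = 0⊕0⊕1⊕1⊕0⊕0⊕1⊕0 = 1
s2: b2⊕b3⊕b6⊕b7⊕b10⊕b11⊕b14⊕b15 = 1⊕0⊕1⊕1⊕1⊕0⊕0⊕0 = 0
s4: b4⊕b5⊕b6⊕b7⊕b12⊕b13⊕b14⊕b15 = 1⊕1⊕1⊕1⊕1⊕1⊕0⊕0 = 0
s8: b8⊕b9⊕b10⊕b11⊕b12⊕b13⊕b14⊕b15 = 0⊕0⊕1⊕0⊕1⊕1⊕0⊕0 = 1
Syndrome (s8...s1) = 1001 → position 9.
Overall parity (XOR of all 16 bits, including p0): 0⊕0⊕1⊕0⊕1⊕1⊕1⊕1⊕0⊕0⊕1⊕0⊕1⊕1⊕0⊕0 = 0
Overall=0, syndrome position=9 → double-bit error detected (uncorrectable).

double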